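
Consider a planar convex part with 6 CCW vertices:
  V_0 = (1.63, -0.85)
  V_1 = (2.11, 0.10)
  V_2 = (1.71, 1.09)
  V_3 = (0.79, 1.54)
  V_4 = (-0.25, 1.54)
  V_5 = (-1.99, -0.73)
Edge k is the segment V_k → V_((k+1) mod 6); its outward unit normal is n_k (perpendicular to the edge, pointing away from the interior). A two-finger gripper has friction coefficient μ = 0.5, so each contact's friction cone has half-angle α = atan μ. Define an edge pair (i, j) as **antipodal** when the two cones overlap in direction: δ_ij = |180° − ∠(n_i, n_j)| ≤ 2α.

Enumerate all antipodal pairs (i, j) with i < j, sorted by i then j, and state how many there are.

count = 3; pairs: (0,4), (2,5), (3,5)

α = atan 0.5 = 26.57°;  2α = 53.13°
n_0 = (+0.8925, -0.4510)
n_1 = (+0.9272, +0.3746)
n_2 = (+0.4394, +0.8983)
n_3 = (+0.0000, +1.0000)
n_4 = (-0.7937, +0.6084)
n_5 = (-0.0331, -0.9995)
  (0,1): δ = 131.19°  ·
  (0,2): δ = 89.26°  ·
  (0,3): δ = 63.19°  ·
  (0,4): δ = 10.67°  ✓
  (0,5): δ = 114.91°  ·
  (1,2): δ = 138.07°  ·
  (1,3): δ = 112.00°  ·
  (1,4): δ = 59.47°  ·
  (1,5): δ = 66.10°  ·
  (2,3): δ = 153.94°  ·
  (2,4): δ = 101.41°  ·
  (2,5): δ = 24.17°  ✓
  (3,4): δ = 127.47°  ·
  (3,5): δ = 1.90°  ✓
  (4,5): δ = 54.43°  ·
antipodal pairs: 3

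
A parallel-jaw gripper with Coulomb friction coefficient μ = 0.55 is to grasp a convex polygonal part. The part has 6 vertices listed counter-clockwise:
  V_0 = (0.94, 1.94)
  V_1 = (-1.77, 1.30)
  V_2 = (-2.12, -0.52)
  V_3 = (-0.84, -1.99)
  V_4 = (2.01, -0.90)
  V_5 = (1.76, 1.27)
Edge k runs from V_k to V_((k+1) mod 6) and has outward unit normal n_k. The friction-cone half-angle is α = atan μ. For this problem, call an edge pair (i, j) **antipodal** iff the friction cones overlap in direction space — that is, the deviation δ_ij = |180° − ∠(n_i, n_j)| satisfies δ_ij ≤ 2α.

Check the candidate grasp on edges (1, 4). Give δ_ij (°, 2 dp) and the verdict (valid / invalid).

α = atan 0.55 = 28.81°;  2α = 57.62°
edge 1: e_1 = (-0.35, -1.82);  n_1 = (-0.9820, +0.1888)
edge 4: e_4 = (-0.25, +2.17);  n_4 = (+0.9934, +0.1145)
∠(n_1, n_4) = 162.54°
δ = |180° − 162.54°| = 17.46°
17.46° ≤ 2α = 57.62°  →  valid

δ = 17.46°, valid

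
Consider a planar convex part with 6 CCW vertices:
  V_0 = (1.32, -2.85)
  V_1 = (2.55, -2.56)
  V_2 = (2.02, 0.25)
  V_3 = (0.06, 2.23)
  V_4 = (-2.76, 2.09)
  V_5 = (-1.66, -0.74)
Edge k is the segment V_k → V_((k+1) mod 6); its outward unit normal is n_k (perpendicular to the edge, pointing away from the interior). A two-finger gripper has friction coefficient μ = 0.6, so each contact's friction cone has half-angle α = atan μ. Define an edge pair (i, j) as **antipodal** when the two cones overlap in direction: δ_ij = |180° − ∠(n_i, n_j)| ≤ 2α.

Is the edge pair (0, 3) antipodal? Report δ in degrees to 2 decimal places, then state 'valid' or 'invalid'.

δ = 10.42°, valid

α = atan 0.6 = 30.96°;  2α = 61.93°
edge 0: e_0 = (+1.23, +0.29);  n_0 = (+0.2295, -0.9733)
edge 3: e_3 = (-2.82, -0.14);  n_3 = (-0.0496, +0.9988)
∠(n_0, n_3) = 169.58°
δ = |180° − 169.58°| = 10.42°
10.42° ≤ 2α = 61.93°  →  valid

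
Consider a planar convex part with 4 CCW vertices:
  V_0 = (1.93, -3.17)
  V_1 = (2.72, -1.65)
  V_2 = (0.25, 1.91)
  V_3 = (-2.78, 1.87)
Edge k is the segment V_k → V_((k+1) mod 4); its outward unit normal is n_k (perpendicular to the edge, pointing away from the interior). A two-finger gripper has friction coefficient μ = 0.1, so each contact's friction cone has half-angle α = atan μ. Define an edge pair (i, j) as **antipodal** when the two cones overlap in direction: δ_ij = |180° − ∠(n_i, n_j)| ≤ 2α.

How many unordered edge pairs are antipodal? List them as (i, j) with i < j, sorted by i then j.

count = 1; pairs: (1,3)

α = atan 0.1 = 5.71°;  2α = 11.42°
n_0 = (+0.8873, -0.4612)
n_1 = (+0.8216, +0.5700)
n_2 = (-0.0132, +0.9999)
n_3 = (-0.7306, -0.6828)
  (0,1): δ = 117.78°  ·
  (0,2): δ = 61.78°  ·
  (0,3): δ = 70.52°  ·
  (1,2): δ = 124.00°  ·
  (1,3): δ = 8.31°  ✓
  (2,3): δ = 47.69°  ·
antipodal pairs: 1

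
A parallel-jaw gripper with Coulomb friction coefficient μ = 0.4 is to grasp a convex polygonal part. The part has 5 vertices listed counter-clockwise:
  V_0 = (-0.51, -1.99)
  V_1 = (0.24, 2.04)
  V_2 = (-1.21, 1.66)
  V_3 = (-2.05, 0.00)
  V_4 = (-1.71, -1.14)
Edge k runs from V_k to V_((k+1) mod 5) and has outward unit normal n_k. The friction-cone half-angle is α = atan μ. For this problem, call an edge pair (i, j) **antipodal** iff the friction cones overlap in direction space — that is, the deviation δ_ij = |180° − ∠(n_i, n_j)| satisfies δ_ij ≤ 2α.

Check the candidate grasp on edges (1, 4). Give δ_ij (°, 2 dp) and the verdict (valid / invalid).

α = atan 0.4 = 21.80°;  2α = 43.60°
edge 1: e_1 = (-1.45, -0.38);  n_1 = (-0.2535, +0.9673)
edge 4: e_4 = (+1.20, -0.85);  n_4 = (-0.5780, -0.8160)
∠(n_1, n_4) = 130.00°
δ = |180° − 130.00°| = 50.00°
50.00° > 2α = 43.60°  →  invalid

δ = 50.00°, invalid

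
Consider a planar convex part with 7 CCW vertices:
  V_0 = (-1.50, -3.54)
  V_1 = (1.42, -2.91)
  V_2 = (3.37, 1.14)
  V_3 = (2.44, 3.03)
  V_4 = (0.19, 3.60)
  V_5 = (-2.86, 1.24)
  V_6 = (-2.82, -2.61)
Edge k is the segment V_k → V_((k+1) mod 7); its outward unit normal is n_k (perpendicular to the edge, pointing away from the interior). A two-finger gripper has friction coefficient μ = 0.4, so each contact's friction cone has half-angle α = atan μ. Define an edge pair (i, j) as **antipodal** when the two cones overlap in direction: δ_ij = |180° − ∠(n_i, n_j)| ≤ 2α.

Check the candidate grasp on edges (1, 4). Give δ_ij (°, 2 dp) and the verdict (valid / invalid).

α = atan 0.4 = 21.80°;  2α = 43.60°
edge 1: e_1 = (+1.95, +4.05);  n_1 = (+0.9010, -0.4338)
edge 4: e_4 = (-3.05, -2.36);  n_4 = (-0.6120, +0.7909)
∠(n_1, n_4) = 153.44°
δ = |180° − 153.44°| = 26.56°
26.56° ≤ 2α = 43.60°  →  valid

δ = 26.56°, valid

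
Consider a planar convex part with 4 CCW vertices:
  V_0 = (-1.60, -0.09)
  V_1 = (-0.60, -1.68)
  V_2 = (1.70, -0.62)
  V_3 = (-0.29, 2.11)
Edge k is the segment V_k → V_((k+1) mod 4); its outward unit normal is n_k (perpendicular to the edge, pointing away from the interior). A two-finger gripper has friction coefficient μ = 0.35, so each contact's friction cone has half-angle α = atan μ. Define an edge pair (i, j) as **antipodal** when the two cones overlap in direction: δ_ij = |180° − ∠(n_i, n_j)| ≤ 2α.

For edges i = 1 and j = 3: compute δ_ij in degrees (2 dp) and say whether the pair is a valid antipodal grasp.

α = atan 0.35 = 19.29°;  2α = 38.58°
edge 1: e_1 = (+2.30, +1.06);  n_1 = (+0.4186, -0.9082)
edge 3: e_3 = (-1.31, -2.20);  n_3 = (-0.8592, +0.5116)
∠(n_1, n_3) = 145.52°
δ = |180° − 145.52°| = 34.48°
34.48° ≤ 2α = 38.58°  →  valid

δ = 34.48°, valid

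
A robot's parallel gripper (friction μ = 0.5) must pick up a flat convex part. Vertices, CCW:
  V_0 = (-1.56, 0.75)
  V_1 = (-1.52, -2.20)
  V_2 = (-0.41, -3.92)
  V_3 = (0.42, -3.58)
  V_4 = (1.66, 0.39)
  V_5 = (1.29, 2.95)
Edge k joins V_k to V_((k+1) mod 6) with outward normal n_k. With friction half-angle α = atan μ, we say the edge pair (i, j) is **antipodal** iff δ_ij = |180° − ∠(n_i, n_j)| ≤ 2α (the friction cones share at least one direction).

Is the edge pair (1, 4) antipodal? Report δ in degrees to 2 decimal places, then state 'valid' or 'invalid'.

δ = 24.61°, valid

α = atan 0.5 = 26.57°;  2α = 53.13°
edge 1: e_1 = (+1.11, -1.72);  n_1 = (-0.8402, -0.5422)
edge 4: e_4 = (-0.37, +2.56);  n_4 = (+0.9897, +0.1430)
∠(n_1, n_4) = 155.39°
δ = |180° − 155.39°| = 24.61°
24.61° ≤ 2α = 53.13°  →  valid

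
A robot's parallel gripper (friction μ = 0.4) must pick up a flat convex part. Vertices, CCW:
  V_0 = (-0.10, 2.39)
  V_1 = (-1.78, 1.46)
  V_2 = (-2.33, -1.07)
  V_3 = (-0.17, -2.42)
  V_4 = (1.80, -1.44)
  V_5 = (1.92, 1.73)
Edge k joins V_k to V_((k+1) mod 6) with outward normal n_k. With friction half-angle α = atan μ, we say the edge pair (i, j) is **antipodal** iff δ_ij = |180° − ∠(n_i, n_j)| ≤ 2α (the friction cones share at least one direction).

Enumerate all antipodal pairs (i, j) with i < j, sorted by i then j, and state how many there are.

count = 3; pairs: (0,3), (1,4), (2,5)

α = atan 0.4 = 21.80°;  2α = 43.60°
n_0 = (-0.4843, +0.8749)
n_1 = (-0.9772, +0.2124)
n_2 = (-0.5300, -0.8480)
n_3 = (+0.4454, -0.8953)
n_4 = (+0.9993, -0.0378)
n_5 = (+0.3106, +0.9505)
  (0,1): δ = 131.23°  ·
  (0,2): δ = 60.97°  ·
  (0,3): δ = 2.52°  ✓
  (0,4): δ = 58.86°  ·
  (0,5): δ = 132.94°  ·
  (1,2): δ = 109.74°  ·
  (1,3): δ = 51.29°  ·
  (1,4): δ = 10.10°  ✓
  (1,5): δ = 84.17°  ·
  (2,3): δ = 121.55°  ·
  (2,4): δ = 60.16°  ·
  (2,5): δ = 13.91°  ✓
  (3,4): δ = 118.62°  ·
  (3,5): δ = 44.54°  ·
  (4,5): δ = 105.93°  ·
antipodal pairs: 3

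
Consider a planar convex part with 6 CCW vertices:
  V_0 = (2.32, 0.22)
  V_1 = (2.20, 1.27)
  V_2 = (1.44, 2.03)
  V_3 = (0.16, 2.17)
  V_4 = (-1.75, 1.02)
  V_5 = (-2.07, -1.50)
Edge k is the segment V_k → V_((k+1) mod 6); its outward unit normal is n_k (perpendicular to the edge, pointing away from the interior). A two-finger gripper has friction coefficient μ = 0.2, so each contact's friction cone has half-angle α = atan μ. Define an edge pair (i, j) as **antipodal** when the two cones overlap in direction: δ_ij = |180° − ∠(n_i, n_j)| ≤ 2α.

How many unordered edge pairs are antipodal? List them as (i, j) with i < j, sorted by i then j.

α = atan 0.2 = 11.31°;  2α = 22.62°
n_0 = (+0.9935, +0.1135)
n_1 = (+0.7071, +0.7071)
n_2 = (+0.1087, +0.9941)
n_3 = (-0.5158, +0.8567)
n_4 = (-0.9920, +0.1260)
n_5 = (+0.3648, -0.9311)
  (0,1): δ = 141.52°  ·
  (0,2): δ = 102.76°  ·
  (0,3): δ = 65.47°  ·
  (0,4): δ = 13.76°  ✓
  (0,5): δ = 104.88°  ·
  (1,2): δ = 141.24°  ·
  (1,3): δ = 103.95°  ·
  (1,4): δ = 52.24°  ·
  (1,5): δ = 66.40°  ·
  (2,3): δ = 142.71°  ·
  (2,4): δ = 91.00°  ·
  (2,5): δ = 27.64°  ·
  (3,4): δ = 128.29°  ·
  (3,5): δ = 9.66°  ✓
  (4,5): δ = 61.37°  ·
antipodal pairs: 2

count = 2; pairs: (0,4), (3,5)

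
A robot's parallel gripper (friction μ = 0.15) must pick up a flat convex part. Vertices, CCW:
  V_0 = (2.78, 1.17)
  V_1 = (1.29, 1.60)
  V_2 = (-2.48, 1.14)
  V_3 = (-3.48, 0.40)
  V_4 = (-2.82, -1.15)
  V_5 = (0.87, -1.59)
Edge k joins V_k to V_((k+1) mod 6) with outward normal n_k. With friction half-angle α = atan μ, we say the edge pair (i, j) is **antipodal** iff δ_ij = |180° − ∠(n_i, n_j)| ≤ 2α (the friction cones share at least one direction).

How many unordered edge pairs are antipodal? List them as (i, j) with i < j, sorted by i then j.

α = atan 0.15 = 8.53°;  2α = 17.06°
n_0 = (+0.2773, +0.9608)
n_1 = (-0.1211, +0.9926)
n_2 = (-0.5948, +0.8038)
n_3 = (-0.9201, -0.3918)
n_4 = (-0.1184, -0.9930)
n_5 = (+0.8223, -0.5691)
  (0,1): δ = 156.95°  ·
  (0,2): δ = 127.40°  ·
  (0,3): δ = 50.84°  ·
  (0,4): δ = 9.30°  ✓
  (0,5): δ = 71.41°  ·
  (1,2): δ = 150.46°  ·
  (1,3): δ = 73.89°  ·
  (1,4): δ = 13.76°  ✓
  (1,5): δ = 48.36°  ·
  (2,3): δ = 103.44°  ·
  (2,4): δ = 43.30°  ·
  (2,5): δ = 18.81°  ·
  (3,4): δ = 119.86°  ·
  (3,5): δ = 57.75°  ·
  (4,5): δ = 117.88°  ·
antipodal pairs: 2

count = 2; pairs: (0,4), (1,4)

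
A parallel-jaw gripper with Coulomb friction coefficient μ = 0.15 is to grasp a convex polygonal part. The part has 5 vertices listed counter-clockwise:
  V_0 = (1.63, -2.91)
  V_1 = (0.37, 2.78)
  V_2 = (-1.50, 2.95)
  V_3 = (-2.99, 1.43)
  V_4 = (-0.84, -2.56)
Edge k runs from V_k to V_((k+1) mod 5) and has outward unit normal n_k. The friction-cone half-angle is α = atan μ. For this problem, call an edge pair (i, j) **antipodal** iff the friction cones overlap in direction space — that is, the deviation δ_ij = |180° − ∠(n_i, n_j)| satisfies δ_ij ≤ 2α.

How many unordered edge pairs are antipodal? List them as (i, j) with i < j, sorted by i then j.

count = 2; pairs: (0,3), (1,4)

α = atan 0.15 = 8.53°;  2α = 17.06°
n_0 = (+0.9763, +0.2162)
n_1 = (+0.0905, +0.9959)
n_2 = (-0.7141, +0.7000)
n_3 = (-0.8803, -0.4744)
n_4 = (-0.1403, -0.9901)
  (0,1): δ = 107.68°  ·
  (0,2): δ = 56.92°  ·
  (0,3): δ = 15.83°  ✓
  (0,4): δ = 69.45°  ·
  (1,2): δ = 129.23°  ·
  (1,3): δ = 56.49°  ·
  (1,4): δ = 2.87°  ✓
  (2,3): δ = 107.25°  ·
  (2,4): δ = 53.64°  ·
  (3,4): δ = 126.38°  ·
antipodal pairs: 2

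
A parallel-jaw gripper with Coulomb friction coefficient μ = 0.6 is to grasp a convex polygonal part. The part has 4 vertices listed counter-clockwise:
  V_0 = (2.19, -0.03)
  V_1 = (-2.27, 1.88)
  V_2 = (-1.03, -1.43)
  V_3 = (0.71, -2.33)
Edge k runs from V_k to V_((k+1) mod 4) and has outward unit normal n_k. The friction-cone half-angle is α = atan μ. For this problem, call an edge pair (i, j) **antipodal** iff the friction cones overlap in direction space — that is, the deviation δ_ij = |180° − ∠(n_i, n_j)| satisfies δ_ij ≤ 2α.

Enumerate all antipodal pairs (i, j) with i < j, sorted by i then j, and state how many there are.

count = 3; pairs: (0,1), (0,2), (1,3)

α = atan 0.6 = 30.96°;  2α = 61.93°
n_0 = (+0.3937, +0.9193)
n_1 = (-0.9364, -0.3508)
n_2 = (-0.4594, -0.8882)
n_3 = (+0.8409, -0.5411)
  (0,1): δ = 46.28°  ✓
  (0,2): δ = 4.17°  ✓
  (0,3): δ = 80.42°  ·
  (1,2): δ = 137.89°  ·
  (1,3): δ = 53.30°  ✓
  (2,3): δ = 95.41°  ·
antipodal pairs: 3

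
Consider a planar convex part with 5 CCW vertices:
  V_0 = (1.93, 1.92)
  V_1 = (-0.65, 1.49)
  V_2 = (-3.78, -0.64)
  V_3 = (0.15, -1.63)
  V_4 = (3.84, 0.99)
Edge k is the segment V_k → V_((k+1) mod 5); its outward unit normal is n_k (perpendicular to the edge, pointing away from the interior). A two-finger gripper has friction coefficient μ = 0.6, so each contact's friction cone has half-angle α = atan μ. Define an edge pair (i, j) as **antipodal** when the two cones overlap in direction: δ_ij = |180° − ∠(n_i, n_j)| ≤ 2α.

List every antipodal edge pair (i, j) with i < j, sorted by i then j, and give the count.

count = 6; pairs: (0,2), (0,3), (1,2), (1,3), (2,4), (3,4)

α = atan 0.6 = 30.96°;  2α = 61.93°
n_0 = (-0.1644, +0.9864)
n_1 = (-0.5626, +0.8267)
n_2 = (-0.2443, -0.9697)
n_3 = (+0.5789, -0.8154)
n_4 = (+0.4378, +0.8991)
  (0,1): δ = 155.23°  ·
  (0,2): δ = 23.60°  ✓
  (0,3): δ = 25.91°  ✓
  (0,4): δ = 144.58°  ·
  (1,2): δ = 48.37°  ✓
  (1,3): δ = 1.14°  ✓
  (1,4): δ = 119.80°  ·
  (2,3): δ = 130.49°  ·
  (2,4): δ = 11.82°  ✓
  (3,4): δ = 61.34°  ✓
antipodal pairs: 6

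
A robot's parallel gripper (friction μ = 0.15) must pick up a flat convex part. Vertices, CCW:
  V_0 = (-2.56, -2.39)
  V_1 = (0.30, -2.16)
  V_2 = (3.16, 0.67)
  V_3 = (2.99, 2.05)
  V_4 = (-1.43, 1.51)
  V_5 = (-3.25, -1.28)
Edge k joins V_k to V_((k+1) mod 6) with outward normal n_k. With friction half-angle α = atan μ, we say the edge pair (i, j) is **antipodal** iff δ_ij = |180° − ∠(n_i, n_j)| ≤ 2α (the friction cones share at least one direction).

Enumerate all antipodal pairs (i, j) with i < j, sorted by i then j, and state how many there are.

count = 2; pairs: (0,3), (1,4)

α = atan 0.15 = 8.53°;  2α = 17.06°
n_0 = (+0.0802, -0.9968)
n_1 = (+0.7034, -0.7108)
n_2 = (+0.9925, +0.1223)
n_3 = (-0.1213, +0.9926)
n_4 = (-0.8376, +0.5464)
n_5 = (-0.8493, -0.5279)
  (0,1): δ = 139.90°  ·
  (0,2): δ = 87.58°  ·
  (0,3): δ = 2.37°  ✓
  (0,4): δ = 52.28°  ·
  (0,5): δ = 117.27°  ·
  (1,2): δ = 127.68°  ·
  (1,3): δ = 37.73°  ·
  (1,4): δ = 12.18°  ✓
  (1,5): δ = 77.17°  ·
  (2,3): δ = 90.06°  ·
  (2,4): δ = 40.14°  ·
  (2,5): δ = 24.84°  ·
  (3,4): δ = 130.08°  ·
  (3,5): δ = 65.10°  ·
  (4,5): δ = 115.02°  ·
antipodal pairs: 2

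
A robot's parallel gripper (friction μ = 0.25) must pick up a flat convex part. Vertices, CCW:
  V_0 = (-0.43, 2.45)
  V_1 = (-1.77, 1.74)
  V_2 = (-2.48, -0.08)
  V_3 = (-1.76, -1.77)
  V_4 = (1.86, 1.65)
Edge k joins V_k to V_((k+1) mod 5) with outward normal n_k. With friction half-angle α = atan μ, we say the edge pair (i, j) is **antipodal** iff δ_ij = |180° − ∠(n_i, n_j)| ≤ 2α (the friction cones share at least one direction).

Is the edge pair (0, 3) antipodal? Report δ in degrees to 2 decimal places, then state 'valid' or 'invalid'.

α = atan 0.25 = 14.04°;  2α = 28.07°
edge 0: e_0 = (-1.34, -0.71);  n_0 = (-0.4682, +0.8836)
edge 3: e_3 = (+3.62, +3.42);  n_3 = (+0.6867, -0.7269)
∠(n_0, n_3) = 164.54°
δ = |180° − 164.54°| = 15.46°
15.46° ≤ 2α = 28.07°  →  valid

δ = 15.46°, valid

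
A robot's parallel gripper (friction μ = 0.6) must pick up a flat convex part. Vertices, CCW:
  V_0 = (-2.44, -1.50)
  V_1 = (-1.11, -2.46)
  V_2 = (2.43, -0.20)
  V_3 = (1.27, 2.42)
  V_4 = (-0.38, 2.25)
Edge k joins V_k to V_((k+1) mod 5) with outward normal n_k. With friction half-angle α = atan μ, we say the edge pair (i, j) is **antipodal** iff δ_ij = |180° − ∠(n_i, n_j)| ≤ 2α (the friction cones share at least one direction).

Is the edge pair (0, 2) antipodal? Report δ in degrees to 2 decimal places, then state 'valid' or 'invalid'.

δ = 30.30°, valid

α = atan 0.6 = 30.96°;  2α = 61.93°
edge 0: e_0 = (+1.33, -0.96);  n_0 = (-0.5853, -0.8108)
edge 2: e_2 = (-1.16, +2.62);  n_2 = (+0.9144, +0.4048)
∠(n_0, n_2) = 149.70°
δ = |180° − 149.70°| = 30.30°
30.30° ≤ 2α = 61.93°  →  valid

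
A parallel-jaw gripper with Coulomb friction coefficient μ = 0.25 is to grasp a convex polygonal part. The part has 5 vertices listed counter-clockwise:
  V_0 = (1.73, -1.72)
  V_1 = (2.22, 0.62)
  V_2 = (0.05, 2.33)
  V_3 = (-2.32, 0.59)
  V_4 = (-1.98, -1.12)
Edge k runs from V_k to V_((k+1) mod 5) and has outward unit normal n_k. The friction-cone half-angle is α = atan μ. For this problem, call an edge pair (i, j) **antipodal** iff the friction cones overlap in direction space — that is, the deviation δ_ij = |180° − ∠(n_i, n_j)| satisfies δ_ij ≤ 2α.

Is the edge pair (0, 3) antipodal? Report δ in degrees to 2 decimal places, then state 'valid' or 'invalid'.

α = atan 0.25 = 14.04°;  2α = 28.07°
edge 0: e_0 = (+0.49, +2.34);  n_0 = (+0.9788, -0.2050)
edge 3: e_3 = (+0.34, -1.71);  n_3 = (-0.9808, -0.1950)
∠(n_0, n_3) = 156.93°
δ = |180° − 156.93°| = 23.07°
23.07° ≤ 2α = 28.07°  →  valid

δ = 23.07°, valid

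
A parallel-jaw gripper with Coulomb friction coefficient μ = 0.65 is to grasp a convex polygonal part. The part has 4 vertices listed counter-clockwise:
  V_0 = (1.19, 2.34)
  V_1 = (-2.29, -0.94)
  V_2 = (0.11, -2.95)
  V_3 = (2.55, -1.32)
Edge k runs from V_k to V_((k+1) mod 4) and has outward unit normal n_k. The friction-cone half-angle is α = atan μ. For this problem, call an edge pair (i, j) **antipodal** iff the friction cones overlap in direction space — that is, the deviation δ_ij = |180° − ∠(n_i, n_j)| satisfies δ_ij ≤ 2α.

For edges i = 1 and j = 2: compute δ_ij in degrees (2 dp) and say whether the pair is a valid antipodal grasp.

δ = 106.31°, invalid

α = atan 0.65 = 33.02°;  2α = 66.05°
edge 1: e_1 = (+2.40, -2.01);  n_1 = (-0.6421, -0.7666)
edge 2: e_2 = (+2.44, +1.63);  n_2 = (+0.5555, -0.8315)
∠(n_1, n_2) = 73.69°
δ = |180° − 73.69°| = 106.31°
106.31° > 2α = 66.05°  →  invalid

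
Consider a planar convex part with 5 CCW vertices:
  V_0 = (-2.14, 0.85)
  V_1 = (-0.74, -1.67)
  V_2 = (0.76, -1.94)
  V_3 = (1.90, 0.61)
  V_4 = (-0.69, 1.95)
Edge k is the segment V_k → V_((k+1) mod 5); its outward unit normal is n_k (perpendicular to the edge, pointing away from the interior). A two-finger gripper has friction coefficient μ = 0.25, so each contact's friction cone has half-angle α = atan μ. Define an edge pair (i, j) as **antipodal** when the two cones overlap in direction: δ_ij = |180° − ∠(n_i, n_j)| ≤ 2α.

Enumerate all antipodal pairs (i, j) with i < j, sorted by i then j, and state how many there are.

α = atan 0.25 = 14.04°;  2α = 28.07°
n_0 = (-0.8742, -0.4856)
n_1 = (-0.1772, -0.9842)
n_2 = (+0.9129, -0.4081)
n_3 = (+0.4595, +0.8882)
n_4 = (-0.6044, +0.7967)
  (0,1): δ = 129.26°  ·
  (0,2): δ = 53.14°  ·
  (0,3): δ = 33.59°  ·
  (0,4): δ = 98.13°  ·
  (1,2): δ = 103.88°  ·
  (1,3): δ = 17.15°  ✓
  (1,4): δ = 47.39°  ·
  (2,3): δ = 93.27°  ·
  (2,4): δ = 28.73°  ·
  (3,4): δ = 115.46°  ·
antipodal pairs: 1

count = 1; pairs: (1,3)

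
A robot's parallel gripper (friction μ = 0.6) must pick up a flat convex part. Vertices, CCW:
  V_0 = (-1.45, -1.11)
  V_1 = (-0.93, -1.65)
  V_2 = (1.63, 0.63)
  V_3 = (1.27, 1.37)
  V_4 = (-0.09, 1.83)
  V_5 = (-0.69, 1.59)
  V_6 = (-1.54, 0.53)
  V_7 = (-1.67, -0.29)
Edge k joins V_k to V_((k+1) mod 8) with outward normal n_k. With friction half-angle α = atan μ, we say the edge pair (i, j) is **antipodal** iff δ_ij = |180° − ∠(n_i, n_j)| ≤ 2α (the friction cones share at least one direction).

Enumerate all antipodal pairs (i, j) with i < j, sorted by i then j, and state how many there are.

α = atan 0.6 = 30.96°;  2α = 61.93°
n_0 = (-0.7203, -0.6936)
n_1 = (+0.6651, -0.7468)
n_2 = (+0.8992, +0.4375)
n_3 = (+0.3204, +0.9473)
n_4 = (-0.3714, +0.9285)
n_5 = (-0.7802, +0.6256)
n_6 = (-0.9877, +0.1566)
n_7 = (-0.9658, -0.2591)
  (0,1): δ = 92.23°  ·
  (0,2): δ = 17.98°  ✓
  (0,3): δ = 27.39°  ✓
  (0,4): δ = 67.88°  ·
  (0,5): δ = 97.36°  ·
  (0,6): δ = 127.07°  ·
  (0,7): δ = 151.10°  ·
  (1,2): δ = 105.75°  ·
  (1,3): δ = 60.38°  ✓
  (1,4): δ = 19.89°  ✓
  (1,5): δ = 9.59°  ✓
  (1,6): δ = 39.30°  ✓
  (1,7): δ = 63.33°  ·
  (2,3): δ = 134.63°  ·
  (2,4): δ = 94.14°  ·
  (2,5): δ = 64.67°  ·
  (2,6): δ = 34.95°  ✓
  (2,7): δ = 10.92°  ✓
  (3,4): δ = 139.51°  ·
  (3,5): δ = 110.04°  ·
  (3,6): δ = 80.32°  ·
  (3,7): δ = 56.29°  ✓
  (4,5): δ = 150.53°  ·
  (4,6): δ = 120.81°  ·
  (4,7): δ = 96.78°  ·
  (5,6): δ = 150.28°  ·
  (5,7): δ = 126.26°  ·
  (6,7): δ = 155.97°  ·
antipodal pairs: 9

count = 9; pairs: (0,2), (0,3), (1,3), (1,4), (1,5), (1,6), (2,6), (2,7), (3,7)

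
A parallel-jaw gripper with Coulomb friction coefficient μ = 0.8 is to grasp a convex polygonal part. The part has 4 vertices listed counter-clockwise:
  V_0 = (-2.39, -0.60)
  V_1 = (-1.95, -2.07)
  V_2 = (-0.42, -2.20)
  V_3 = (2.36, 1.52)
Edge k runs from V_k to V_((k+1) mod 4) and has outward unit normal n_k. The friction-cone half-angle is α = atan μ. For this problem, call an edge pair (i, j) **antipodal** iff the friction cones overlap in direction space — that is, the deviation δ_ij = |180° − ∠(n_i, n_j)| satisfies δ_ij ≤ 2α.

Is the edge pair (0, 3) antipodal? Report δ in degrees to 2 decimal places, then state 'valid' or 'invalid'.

α = atan 0.8 = 38.66°;  2α = 77.32°
edge 0: e_0 = (+0.44, -1.47);  n_0 = (-0.9580, -0.2867)
edge 3: e_3 = (-4.75, -2.12);  n_3 = (-0.4076, +0.9132)
∠(n_0, n_3) = 82.61°
δ = |180° − 82.61°| = 97.39°
97.39° > 2α = 77.32°  →  invalid

δ = 97.39°, invalid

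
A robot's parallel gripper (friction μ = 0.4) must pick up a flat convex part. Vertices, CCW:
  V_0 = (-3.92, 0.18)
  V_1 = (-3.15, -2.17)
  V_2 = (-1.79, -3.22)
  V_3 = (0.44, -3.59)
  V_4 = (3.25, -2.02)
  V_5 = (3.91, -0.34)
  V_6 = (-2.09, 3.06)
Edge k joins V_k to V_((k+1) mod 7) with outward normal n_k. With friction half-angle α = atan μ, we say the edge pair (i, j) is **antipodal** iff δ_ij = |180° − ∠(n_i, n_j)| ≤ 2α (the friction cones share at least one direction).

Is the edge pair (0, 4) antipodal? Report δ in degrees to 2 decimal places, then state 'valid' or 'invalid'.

α = atan 0.4 = 21.80°;  2α = 43.60°
edge 0: e_0 = (+0.77, -2.35);  n_0 = (-0.9503, -0.3114)
edge 4: e_4 = (+0.66, +1.68);  n_4 = (+0.9308, -0.3657)
∠(n_0, n_4) = 140.41°
δ = |180° − 140.41°| = 39.59°
39.59° ≤ 2α = 43.60°  →  valid

δ = 39.59°, valid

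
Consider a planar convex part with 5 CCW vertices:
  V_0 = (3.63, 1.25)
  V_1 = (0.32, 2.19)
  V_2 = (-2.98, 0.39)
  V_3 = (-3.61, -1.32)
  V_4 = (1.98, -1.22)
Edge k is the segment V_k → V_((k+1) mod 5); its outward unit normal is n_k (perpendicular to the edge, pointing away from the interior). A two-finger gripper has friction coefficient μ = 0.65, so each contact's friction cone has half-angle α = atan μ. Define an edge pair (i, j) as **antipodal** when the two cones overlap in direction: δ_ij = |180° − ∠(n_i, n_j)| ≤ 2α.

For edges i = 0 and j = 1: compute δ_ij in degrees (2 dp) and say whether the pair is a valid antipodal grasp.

α = atan 0.65 = 33.02°;  2α = 66.05°
edge 0: e_0 = (-3.31, +0.94);  n_0 = (+0.2732, +0.9620)
edge 1: e_1 = (-3.30, -1.80);  n_1 = (-0.4789, +0.8779)
∠(n_0, n_1) = 44.46°
δ = |180° − 44.46°| = 135.54°
135.54° > 2α = 66.05°  →  invalid

δ = 135.54°, invalid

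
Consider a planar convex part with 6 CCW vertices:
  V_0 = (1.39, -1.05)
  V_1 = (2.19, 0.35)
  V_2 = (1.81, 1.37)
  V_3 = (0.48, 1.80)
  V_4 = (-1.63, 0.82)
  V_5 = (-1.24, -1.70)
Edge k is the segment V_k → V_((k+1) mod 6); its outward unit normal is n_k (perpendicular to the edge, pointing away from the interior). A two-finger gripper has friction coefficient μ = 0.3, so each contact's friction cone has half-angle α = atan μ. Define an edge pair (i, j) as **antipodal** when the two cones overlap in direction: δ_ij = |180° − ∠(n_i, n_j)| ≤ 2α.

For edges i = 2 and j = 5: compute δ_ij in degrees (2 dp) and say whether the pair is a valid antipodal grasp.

δ = 31.80°, valid

α = atan 0.3 = 16.70°;  2α = 33.40°
edge 2: e_2 = (-1.33, +0.43);  n_2 = (+0.3076, +0.9515)
edge 5: e_5 = (+2.63, +0.65);  n_5 = (+0.2399, -0.9708)
∠(n_2, n_5) = 148.20°
δ = |180° − 148.20°| = 31.80°
31.80° ≤ 2α = 33.40°  →  valid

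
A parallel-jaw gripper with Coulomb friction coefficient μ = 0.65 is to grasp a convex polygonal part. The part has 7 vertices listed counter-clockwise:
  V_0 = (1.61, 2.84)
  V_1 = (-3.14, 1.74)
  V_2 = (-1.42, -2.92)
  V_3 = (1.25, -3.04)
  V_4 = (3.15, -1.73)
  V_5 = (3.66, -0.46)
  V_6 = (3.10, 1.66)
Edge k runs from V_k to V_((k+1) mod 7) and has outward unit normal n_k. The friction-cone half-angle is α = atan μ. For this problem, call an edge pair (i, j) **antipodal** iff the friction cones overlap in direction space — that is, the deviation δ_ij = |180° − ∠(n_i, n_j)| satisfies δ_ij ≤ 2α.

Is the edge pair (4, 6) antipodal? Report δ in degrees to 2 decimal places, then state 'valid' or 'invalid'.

δ = 106.50°, invalid

α = atan 0.65 = 33.02°;  2α = 66.05°
edge 4: e_4 = (+0.51, +1.27);  n_4 = (+0.9280, -0.3727)
edge 6: e_6 = (-1.49, +1.18);  n_6 = (+0.6208, +0.7839)
∠(n_4, n_6) = 73.50°
δ = |180° − 73.50°| = 106.50°
106.50° > 2α = 66.05°  →  invalid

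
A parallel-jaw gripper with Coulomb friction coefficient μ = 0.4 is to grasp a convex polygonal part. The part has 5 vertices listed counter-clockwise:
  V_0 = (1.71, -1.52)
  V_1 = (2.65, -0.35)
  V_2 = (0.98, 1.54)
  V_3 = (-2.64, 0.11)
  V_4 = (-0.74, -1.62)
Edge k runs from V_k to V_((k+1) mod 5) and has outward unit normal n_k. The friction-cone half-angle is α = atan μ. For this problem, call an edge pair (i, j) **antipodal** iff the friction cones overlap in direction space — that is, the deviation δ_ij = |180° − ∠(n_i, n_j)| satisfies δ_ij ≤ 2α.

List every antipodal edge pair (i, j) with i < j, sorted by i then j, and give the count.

count = 3; pairs: (0,2), (1,3), (2,4)

α = atan 0.4 = 21.80°;  2α = 43.60°
n_0 = (+0.7796, -0.6263)
n_1 = (+0.7494, +0.6621)
n_2 = (-0.3674, +0.9301)
n_3 = (-0.6733, -0.7394)
n_4 = (+0.0408, -0.9992)
  (0,1): δ = 99.76°  ·
  (0,2): δ = 29.67°  ✓
  (0,3): δ = 86.46°  ·
  (0,4): δ = 131.12°  ·
  (1,2): δ = 109.91°  ·
  (1,3): δ = 6.22°  ✓
  (1,4): δ = 50.87°  ·
  (2,3): δ = 63.87°  ·
  (2,4): δ = 19.22°  ✓
  (3,4): δ = 135.34°  ·
antipodal pairs: 3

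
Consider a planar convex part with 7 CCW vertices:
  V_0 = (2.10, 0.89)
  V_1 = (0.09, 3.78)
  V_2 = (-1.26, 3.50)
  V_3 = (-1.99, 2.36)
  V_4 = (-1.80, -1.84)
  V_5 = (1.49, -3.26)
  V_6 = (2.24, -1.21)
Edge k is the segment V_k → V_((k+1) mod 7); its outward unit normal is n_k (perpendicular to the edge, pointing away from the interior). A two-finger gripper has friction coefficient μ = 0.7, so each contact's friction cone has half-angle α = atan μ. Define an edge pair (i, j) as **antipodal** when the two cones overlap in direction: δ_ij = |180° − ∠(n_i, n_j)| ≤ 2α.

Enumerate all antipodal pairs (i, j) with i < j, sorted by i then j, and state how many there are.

count = 10; pairs: (0,2), (0,3), (0,4), (1,4), (1,5), (2,5), (2,6), (3,5), (3,6), (4,6)

α = atan 0.7 = 34.99°;  2α = 69.98°
n_0 = (+0.8210, +0.5710)
n_1 = (-0.2031, +0.9792)
n_2 = (-0.8421, +0.5393)
n_3 = (-0.9990, -0.0452)
n_4 = (-0.3963, -0.9181)
n_5 = (+0.9391, -0.3436)
n_6 = (+0.9978, +0.0665)
  (0,1): δ = 113.10°  ·
  (0,2): δ = 67.45°  ✓
  (0,3): δ = 32.23°  ✓
  (0,4): δ = 31.84°  ✓
  (0,5): δ = 125.09°  ·
  (0,6): δ = 149.00°  ·
  (1,2): δ = 134.35°  ·
  (1,3): δ = 99.13°  ·
  (1,4): δ = 35.06°  ✓
  (1,5): δ = 58.19°  ✓
  (1,6): δ = 82.10°  ·
  (2,3): δ = 144.78°  ·
  (2,4): δ = 80.71°  ·
  (2,5): δ = 12.54°  ✓
  (2,6): δ = 36.45°  ✓
  (3,4): δ = 115.94°  ·
  (3,5): δ = 22.69°  ✓
  (3,6): δ = 1.22°  ✓
  (4,5): δ = 86.75°  ·
  (4,6): δ = 62.84°  ✓
  (5,6): δ = 156.09°  ·
antipodal pairs: 10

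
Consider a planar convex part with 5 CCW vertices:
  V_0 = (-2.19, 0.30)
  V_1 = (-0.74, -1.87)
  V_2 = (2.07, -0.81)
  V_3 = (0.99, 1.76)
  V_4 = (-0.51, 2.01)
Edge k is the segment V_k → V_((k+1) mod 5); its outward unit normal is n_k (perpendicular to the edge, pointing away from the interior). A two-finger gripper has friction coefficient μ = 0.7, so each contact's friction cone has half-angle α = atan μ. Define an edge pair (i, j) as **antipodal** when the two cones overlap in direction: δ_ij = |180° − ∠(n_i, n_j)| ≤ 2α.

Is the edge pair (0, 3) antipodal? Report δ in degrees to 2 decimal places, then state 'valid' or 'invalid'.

α = atan 0.7 = 34.99°;  2α = 69.98°
edge 0: e_0 = (+1.45, -2.17);  n_0 = (-0.8315, -0.5556)
edge 3: e_3 = (-1.50, +0.25);  n_3 = (+0.1644, +0.9864)
∠(n_0, n_3) = 133.21°
δ = |180° − 133.21°| = 46.79°
46.79° ≤ 2α = 69.98°  →  valid

δ = 46.79°, valid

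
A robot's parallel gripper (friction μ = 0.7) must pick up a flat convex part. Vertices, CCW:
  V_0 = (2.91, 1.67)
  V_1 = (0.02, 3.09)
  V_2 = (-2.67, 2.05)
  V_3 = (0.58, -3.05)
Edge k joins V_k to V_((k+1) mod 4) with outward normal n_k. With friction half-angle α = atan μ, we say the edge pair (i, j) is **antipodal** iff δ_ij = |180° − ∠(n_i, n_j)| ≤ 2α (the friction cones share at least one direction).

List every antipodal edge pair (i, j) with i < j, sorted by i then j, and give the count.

count = 3; pairs: (0,2), (1,3), (2,3)

α = atan 0.7 = 34.99°;  2α = 69.98°
n_0 = (+0.4410, +0.8975)
n_1 = (-0.3606, +0.9327)
n_2 = (-0.8433, -0.5374)
n_3 = (+0.8967, -0.4426)
  (0,1): δ = 132.70°  ·
  (0,2): δ = 31.33°  ✓
  (0,3): δ = 89.89°  ·
  (1,2): δ = 78.63°  ·
  (1,3): δ = 42.59°  ✓
  (2,3): δ = 58.78°  ✓
antipodal pairs: 3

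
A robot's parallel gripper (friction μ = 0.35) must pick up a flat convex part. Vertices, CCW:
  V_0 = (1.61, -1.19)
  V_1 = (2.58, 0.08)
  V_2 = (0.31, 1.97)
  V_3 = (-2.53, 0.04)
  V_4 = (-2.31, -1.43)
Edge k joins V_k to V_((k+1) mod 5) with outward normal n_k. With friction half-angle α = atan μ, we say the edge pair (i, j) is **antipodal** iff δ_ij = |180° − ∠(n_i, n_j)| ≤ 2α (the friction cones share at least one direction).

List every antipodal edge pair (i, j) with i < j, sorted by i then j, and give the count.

count = 2; pairs: (0,2), (2,4)

α = atan 0.35 = 19.29°;  2α = 38.58°
n_0 = (+0.7947, -0.6070)
n_1 = (+0.6399, +0.7685)
n_2 = (-0.5621, +0.8271)
n_3 = (-0.9890, -0.1480)
n_4 = (+0.0611, -0.9981)
  (0,1): δ = 92.41°  ·
  (0,2): δ = 18.43°  ✓
  (0,3): δ = 45.88°  ·
  (0,4): δ = 130.88°  ·
  (1,2): δ = 106.02°  ·
  (1,3): δ = 41.71°  ·
  (1,4): δ = 43.28°  ·
  (2,3): δ = 115.69°  ·
  (2,4): δ = 30.70°  ✓
  (3,4): δ = 95.01°  ·
antipodal pairs: 2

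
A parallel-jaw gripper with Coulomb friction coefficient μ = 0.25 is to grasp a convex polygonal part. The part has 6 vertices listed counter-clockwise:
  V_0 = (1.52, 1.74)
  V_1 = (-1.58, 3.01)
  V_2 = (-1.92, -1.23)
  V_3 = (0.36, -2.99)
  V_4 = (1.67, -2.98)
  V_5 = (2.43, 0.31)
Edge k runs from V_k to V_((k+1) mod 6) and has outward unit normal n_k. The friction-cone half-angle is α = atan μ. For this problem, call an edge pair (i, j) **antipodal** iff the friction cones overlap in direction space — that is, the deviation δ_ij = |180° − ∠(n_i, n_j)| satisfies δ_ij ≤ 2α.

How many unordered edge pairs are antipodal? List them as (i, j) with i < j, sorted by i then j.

α = atan 0.25 = 14.04°;  2α = 28.07°
n_0 = (+0.3791, +0.9254)
n_1 = (-0.9968, +0.0799)
n_2 = (-0.6111, -0.7916)
n_3 = (+0.0076, -1.0000)
n_4 = (+0.9743, -0.2251)
n_5 = (+0.8437, +0.5369)
  (0,1): δ = 72.31°  ·
  (0,2): δ = 15.39°  ✓
  (0,3): δ = 22.72°  ✓
  (0,4): δ = 99.27°  ·
  (0,5): δ = 144.75°  ·
  (1,2): δ = 123.08°  ·
  (1,3): δ = 84.98°  ·
  (1,4): δ = 8.42°  ✓
  (1,5): δ = 37.06°  ·
  (2,3): δ = 141.90°  ·
  (2,4): δ = 65.34°  ·
  (2,5): δ = 19.86°  ✓
  (3,4): δ = 103.44°  ·
  (3,5): δ = 57.97°  ·
  (4,5): δ = 134.52°  ·
antipodal pairs: 4

count = 4; pairs: (0,2), (0,3), (1,4), (2,5)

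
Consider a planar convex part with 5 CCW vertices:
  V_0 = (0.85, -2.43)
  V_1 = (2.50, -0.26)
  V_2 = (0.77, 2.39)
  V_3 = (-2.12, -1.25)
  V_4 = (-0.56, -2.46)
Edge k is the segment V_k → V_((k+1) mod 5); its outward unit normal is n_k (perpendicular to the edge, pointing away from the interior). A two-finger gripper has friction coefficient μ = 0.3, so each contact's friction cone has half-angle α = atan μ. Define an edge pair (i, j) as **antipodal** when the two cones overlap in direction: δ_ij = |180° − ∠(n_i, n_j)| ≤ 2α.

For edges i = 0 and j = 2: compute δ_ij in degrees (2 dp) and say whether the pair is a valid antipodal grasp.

δ = 1.20°, valid

α = atan 0.3 = 16.70°;  2α = 33.40°
edge 0: e_0 = (+1.65, +2.17);  n_0 = (+0.7960, -0.6053)
edge 2: e_2 = (-2.89, -3.64);  n_2 = (-0.7832, +0.6218)
∠(n_0, n_2) = 178.80°
δ = |180° − 178.80°| = 1.20°
1.20° ≤ 2α = 33.40°  →  valid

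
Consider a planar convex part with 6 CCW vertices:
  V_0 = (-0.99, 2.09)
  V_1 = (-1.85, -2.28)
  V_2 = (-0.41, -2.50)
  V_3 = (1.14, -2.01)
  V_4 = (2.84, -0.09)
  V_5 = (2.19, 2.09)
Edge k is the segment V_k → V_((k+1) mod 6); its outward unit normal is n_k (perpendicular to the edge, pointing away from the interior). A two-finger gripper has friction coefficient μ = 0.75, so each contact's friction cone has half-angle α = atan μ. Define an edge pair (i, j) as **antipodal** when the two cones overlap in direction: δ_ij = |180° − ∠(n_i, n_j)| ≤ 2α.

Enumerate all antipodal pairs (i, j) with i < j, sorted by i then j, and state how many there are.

count = 7; pairs: (0,2), (0,3), (0,4), (1,4), (1,5), (2,5), (3,5)

α = atan 0.75 = 36.87°;  2α = 73.74°
n_0 = (-0.9812, +0.1931)
n_1 = (-0.1510, -0.9885)
n_2 = (+0.3014, -0.9535)
n_3 = (+0.7487, -0.6629)
n_4 = (+0.9583, +0.2857)
n_5 = (+0.0000, +1.0000)
  (0,1): δ = 87.55°  ·
  (0,2): δ = 61.32°  ✓
  (0,3): δ = 30.39°  ✓
  (0,4): δ = 27.74°  ✓
  (0,5): δ = 101.13°  ·
  (1,2): δ = 153.77°  ·
  (1,3): δ = 122.84°  ·
  (1,4): δ = 64.71°  ✓
  (1,5): δ = 8.69°  ✓
  (2,3): δ = 149.07°  ·
  (2,4): δ = 90.94°  ·
  (2,5): δ = 17.54°  ✓
  (3,4): δ = 121.88°  ·
  (3,5): δ = 48.48°  ✓
  (4,5): δ = 106.60°  ·
antipodal pairs: 7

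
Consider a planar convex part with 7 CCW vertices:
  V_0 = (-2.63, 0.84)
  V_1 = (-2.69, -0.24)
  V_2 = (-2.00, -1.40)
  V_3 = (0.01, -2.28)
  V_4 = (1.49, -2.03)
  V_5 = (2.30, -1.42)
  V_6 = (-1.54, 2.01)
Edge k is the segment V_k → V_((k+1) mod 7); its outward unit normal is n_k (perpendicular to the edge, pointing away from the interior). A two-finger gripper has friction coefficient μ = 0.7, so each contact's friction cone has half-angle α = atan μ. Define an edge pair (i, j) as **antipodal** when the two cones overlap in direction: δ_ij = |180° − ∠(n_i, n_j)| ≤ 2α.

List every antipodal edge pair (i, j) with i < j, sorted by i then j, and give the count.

count = 7; pairs: (0,4), (0,5), (1,5), (2,5), (3,5), (3,6), (4,6)

α = atan 0.7 = 34.99°;  2α = 69.98°
n_0 = (-0.9985, +0.0555)
n_1 = (-0.8594, -0.5112)
n_2 = (-0.4011, -0.9161)
n_3 = (+0.1666, -0.9860)
n_4 = (+0.6016, -0.7988)
n_5 = (+0.6662, +0.7458)
n_6 = (-0.7317, +0.6816)
  (0,1): δ = 146.07°  ·
  (0,2): δ = 110.46°  ·
  (0,3): δ = 77.23°  ·
  (0,4): δ = 49.84°  ✓
  (0,5): δ = 51.41°  ✓
  (0,6): δ = 140.21°  ·
  (1,2): δ = 144.39°  ·
  (1,3): δ = 111.16°  ·
  (1,4): δ = 83.76°  ·
  (1,5): δ = 17.48°  ✓
  (1,6): δ = 106.28°  ·
  (2,3): δ = 146.77°  ·
  (2,4): δ = 119.37°  ·
  (2,5): δ = 18.13°  ✓
  (2,6): δ = 70.67°  ·
  (3,4): δ = 152.60°  ·
  (3,5): δ = 51.36°  ✓
  (3,6): δ = 37.44°  ✓
  (4,5): δ = 78.76°  ·
  (4,6): δ = 10.04°  ✓
  (5,6): δ = 91.20°  ·
antipodal pairs: 7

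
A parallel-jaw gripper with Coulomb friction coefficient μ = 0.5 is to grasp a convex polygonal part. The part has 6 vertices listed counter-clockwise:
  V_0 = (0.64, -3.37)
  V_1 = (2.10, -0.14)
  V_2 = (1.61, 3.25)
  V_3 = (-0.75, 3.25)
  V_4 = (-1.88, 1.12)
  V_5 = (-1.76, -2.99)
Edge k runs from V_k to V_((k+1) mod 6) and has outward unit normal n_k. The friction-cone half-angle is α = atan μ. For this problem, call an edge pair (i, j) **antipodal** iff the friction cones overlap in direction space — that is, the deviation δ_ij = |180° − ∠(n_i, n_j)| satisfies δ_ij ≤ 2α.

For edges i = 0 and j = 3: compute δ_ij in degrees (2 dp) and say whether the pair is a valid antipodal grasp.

δ = 3.62°, valid

α = atan 0.5 = 26.57°;  2α = 53.13°
edge 0: e_0 = (+1.46, +3.23);  n_0 = (+0.9112, -0.4119)
edge 3: e_3 = (-1.13, -2.13);  n_3 = (-0.8834, +0.4686)
∠(n_0, n_3) = 176.38°
δ = |180° − 176.38°| = 3.62°
3.62° ≤ 2α = 53.13°  →  valid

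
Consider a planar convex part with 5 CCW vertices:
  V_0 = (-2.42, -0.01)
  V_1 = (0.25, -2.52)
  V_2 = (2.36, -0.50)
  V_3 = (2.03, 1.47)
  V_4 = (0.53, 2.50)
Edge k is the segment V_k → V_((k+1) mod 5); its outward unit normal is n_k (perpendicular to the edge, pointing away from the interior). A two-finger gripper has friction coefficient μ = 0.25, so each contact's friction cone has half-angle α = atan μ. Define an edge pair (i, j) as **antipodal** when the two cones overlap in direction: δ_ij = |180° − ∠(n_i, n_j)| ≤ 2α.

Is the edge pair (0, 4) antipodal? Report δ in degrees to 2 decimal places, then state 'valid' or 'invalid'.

α = atan 0.25 = 14.04°;  2α = 28.07°
edge 0: e_0 = (+2.67, -2.51);  n_0 = (-0.6849, -0.7286)
edge 4: e_4 = (-2.95, -2.51);  n_4 = (-0.6480, +0.7616)
∠(n_0, n_4) = 96.38°
δ = |180° − 96.38°| = 83.62°
83.62° > 2α = 28.07°  →  invalid

δ = 83.62°, invalid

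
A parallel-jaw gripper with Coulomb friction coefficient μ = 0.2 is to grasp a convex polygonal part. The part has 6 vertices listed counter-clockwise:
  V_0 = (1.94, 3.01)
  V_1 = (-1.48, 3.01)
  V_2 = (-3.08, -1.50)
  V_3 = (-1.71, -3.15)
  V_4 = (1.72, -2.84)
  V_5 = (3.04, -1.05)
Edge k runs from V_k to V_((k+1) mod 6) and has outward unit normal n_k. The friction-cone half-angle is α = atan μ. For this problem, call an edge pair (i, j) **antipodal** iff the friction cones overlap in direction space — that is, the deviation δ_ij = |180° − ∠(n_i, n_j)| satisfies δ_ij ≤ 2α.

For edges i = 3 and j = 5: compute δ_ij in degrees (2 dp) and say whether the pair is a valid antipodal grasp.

α = atan 0.2 = 11.31°;  2α = 22.62°
edge 3: e_3 = (+3.43, +0.31);  n_3 = (+0.0900, -0.9959)
edge 5: e_5 = (-1.10, +4.06);  n_5 = (+0.9652, +0.2615)
∠(n_3, n_5) = 100.00°
δ = |180° − 100.00°| = 80.00°
80.00° > 2α = 22.62°  →  invalid

δ = 80.00°, invalid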